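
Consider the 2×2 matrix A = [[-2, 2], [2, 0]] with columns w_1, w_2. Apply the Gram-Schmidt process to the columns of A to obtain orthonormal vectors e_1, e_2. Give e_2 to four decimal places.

e_2 = (0.7071, 0.7071)

w_1 = (-2, 2); ‖w_1‖ = 2.8284, so e_1 = (-0.7071, 0.7071).
e_1·w_2 = (-0.7071)·2 + 0.7071·0 = -1.4142.
u_2 = w_2 + 1.4142·e_1 = (1.0000, 1.0000).
‖u_2‖ = 1.4142, so e_2 = (0.7071, 0.7071).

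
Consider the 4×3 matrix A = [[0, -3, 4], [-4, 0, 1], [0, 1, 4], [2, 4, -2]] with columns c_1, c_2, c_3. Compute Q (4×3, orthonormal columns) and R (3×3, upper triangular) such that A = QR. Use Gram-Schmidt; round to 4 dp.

c_1 = (0, -4, 0, 2); ‖c_1‖ = 4.4721, so q_1 = (0.0000, -0.8944, 0.0000, 0.4472).
q_1·c_2 = 0.0000·(-3) + (-0.8944)·0 + 0.0000·1 + 0.4472·4 = 1.7889.
u_2 = c_2 − 1.7889·q_1 = (-3.0000, 1.6000, 1.0000, 3.2000).
‖u_2‖ = 4.7749, so q_2 = (-0.6283, 0.3351, 0.2094, 0.6702).
q_1·c_3 = 0.0000·4 + (-0.8944)·1 + 0.0000·4 + 0.4472·(-2) = -1.7889; q_2·c_3 = (-0.6283)·4 + 0.3351·1 + 0.2094·4 + 0.6702·(-2) = -2.6807.
u_3 = c_3 + 1.7889·q_1 + 2.6807·q_2 = (2.3158, 0.2982, 4.5614, 0.5965).
‖u_3‖ = 5.1589, so q_3 = (0.4489, 0.0578, 0.8842, 0.1156).

Q = [[0.0000, -0.6283, 0.4489], [-0.8944, 0.3351, 0.0578], [0.0000, 0.2094, 0.8842], [0.4472, 0.6702, 0.1156]], R = [[4.4721, 1.7889, -1.7889], [0.0000, 4.7749, -2.6807], [0.0000, 0.0000, 5.1589]]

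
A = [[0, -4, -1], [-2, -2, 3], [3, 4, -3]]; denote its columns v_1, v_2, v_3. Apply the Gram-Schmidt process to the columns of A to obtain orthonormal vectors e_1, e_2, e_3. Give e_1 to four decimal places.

v_1 = (0, -2, 3); ‖v_1‖ = 3.6056, so e_1 = (0.0000, -0.5547, 0.8321).

e_1 = (0.0000, -0.5547, 0.8321)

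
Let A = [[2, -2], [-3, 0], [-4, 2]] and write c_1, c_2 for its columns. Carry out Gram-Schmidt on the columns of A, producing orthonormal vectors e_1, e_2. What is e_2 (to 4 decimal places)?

e_2 = (-0.6730, -0.7126, 0.1980)

c_1 = (2, -3, -4); ‖c_1‖ = 5.3852, so e_1 = (0.3714, -0.5571, -0.7428).
e_1·c_2 = 0.3714·(-2) + (-0.5571)·0 + (-0.7428)·2 = -2.2283.
u_2 = c_2 + 2.2283·e_1 = (-1.1724, -1.2414, 0.3448).
‖u_2‖ = 1.7420, so e_2 = (-0.6730, -0.7126, 0.1980).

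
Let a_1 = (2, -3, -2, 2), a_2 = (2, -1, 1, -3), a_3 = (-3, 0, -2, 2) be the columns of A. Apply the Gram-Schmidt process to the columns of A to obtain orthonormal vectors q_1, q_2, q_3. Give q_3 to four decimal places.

q_1 = a_1/‖a_1‖ = (2, -3, -2, 2)/4.5826 = (0.4364, -0.6547, -0.4364, 0.4364).
r_{12} = q_1·a_2 = -0.2182.
u_2 = a_2 + 0.2182·q_1 = (2.0952, -1.1429, 0.9048, -2.9048).
‖u_2‖ = 3.8668, so q_2 = (0.5418, -0.2956, 0.2340, -0.7512).
r_{13} = q_1·a_3 = 0.4364; r_{23} = q_2·a_3 = -3.5959.
u_3 = a_3 − 0.4364·q_1 + 3.5959·q_2 = (-1.2420, -0.7771, -0.9682, -0.8917).
‖u_3‖ = 1.9695, so q_3 = (-0.6306, -0.3945, -0.4916, -0.4528).

q_3 = (-0.6306, -0.3945, -0.4916, -0.4528)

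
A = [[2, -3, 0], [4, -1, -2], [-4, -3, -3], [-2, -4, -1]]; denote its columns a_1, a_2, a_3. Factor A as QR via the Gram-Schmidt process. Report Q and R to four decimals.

e_1 = a_1/‖a_1‖ = (2, 4, -4, -2)/6.3246 = (0.3162, 0.6325, -0.6325, -0.3162).
r_{12} = e_1·a_2 = 1.5811.
u_2 = a_2 − 1.5811·e_1 = (-3.5000, -2.0000, -2.0000, -3.5000).
‖u_2‖ = 5.7009, so e_2 = (-0.6139, -0.3508, -0.3508, -0.6139).
r_{13} = e_1·a_3 = 0.9487; r_{23} = e_2·a_3 = 2.3681.
u_3 = a_3 − 0.9487·e_1 − 2.3681·e_2 = (1.1538, -1.7692, -1.5692, 0.7538).
‖u_3‖ = 2.7372, so e_3 = (0.4215, -0.6464, -0.5733, 0.2754).

Q = [[0.3162, -0.6139, 0.4215], [0.6325, -0.3508, -0.6464], [-0.6325, -0.3508, -0.5733], [-0.3162, -0.6139, 0.2754]], R = [[6.3246, 1.5811, 0.9487], [0.0000, 5.7009, 2.3681], [0.0000, 0.0000, 2.7372]]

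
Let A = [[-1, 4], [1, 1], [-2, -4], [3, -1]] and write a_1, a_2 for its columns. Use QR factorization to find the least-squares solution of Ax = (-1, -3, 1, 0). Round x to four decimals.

x = (-0.2253, -0.3103)

a_1 = (-1, 1, -2, 3); ‖a_1‖ = 3.8730, so e_1 = (-0.2582, 0.2582, -0.5164, 0.7746).
e_1·a_2 = (-0.2582)·4 + 0.2582·1 + (-0.5164)·(-4) + 0.7746·(-1) = 0.5164.
u_2 = a_2 − 0.5164·e_1 = (4.1333, 0.8667, -3.7333, -1.4000).
‖u_2‖ = 5.8080, so e_2 = (0.7117, 0.1492, -0.6428, -0.2410).
Qᵀb = (-1.0328, -1.8021).
Back-substitute: x_2 = -1.8021/5.8080 = -0.3103.
x_1 = (-1.0328 − 0.5164·(-0.3103))/3.8730 = -0.2253.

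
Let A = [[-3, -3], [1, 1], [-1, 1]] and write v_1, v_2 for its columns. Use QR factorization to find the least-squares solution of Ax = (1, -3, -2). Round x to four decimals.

e_1 = v_1/‖v_1‖ = (-3, 1, -1)/3.3166 = (-0.9045, 0.3015, -0.3015).
r_{12} = e_1·v_2 = 2.7136.
u_2 = v_2 − 2.7136·e_1 = (-0.5455, 0.1818, 1.8182).
‖u_2‖ = 1.9069, so e_2 = (-0.2860, 0.0953, 0.9535).
Qᵀb = (-1.2060, -2.4790).
Back-substitute: x_2 = -2.4790/1.9069 = -1.3000.
x_1 = (-1.2060 − 2.7136·(-1.3000))/3.3166 = 0.7000.

x = (0.7000, -1.3000)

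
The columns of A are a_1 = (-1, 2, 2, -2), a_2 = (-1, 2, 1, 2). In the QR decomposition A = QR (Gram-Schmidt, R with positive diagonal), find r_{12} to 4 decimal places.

q_1 = a_1/‖a_1‖ = (-1, 2, 2, -2)/3.6056 = (-0.2774, 0.5547, 0.5547, -0.5547).
r_{12} = q_1·a_2 = 0.8321.

r_{12} = 0.8321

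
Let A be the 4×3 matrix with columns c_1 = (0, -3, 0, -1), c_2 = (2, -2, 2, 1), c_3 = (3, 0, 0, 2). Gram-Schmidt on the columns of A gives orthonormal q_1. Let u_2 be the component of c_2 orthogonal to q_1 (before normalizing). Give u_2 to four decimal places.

c_1 = (0, -3, 0, -1); ‖c_1‖ = 3.1623, so q_1 = (0.0000, -0.9487, 0.0000, -0.3162).
q_1·c_2 = 0.0000·2 + (-0.9487)·(-2) + 0.0000·2 + (-0.3162)·1 = 1.5811.
u_2 = c_2 − 1.5811·q_1 = (2.0000, -0.5000, 2.0000, 1.5000).

u_2 = (2.0000, -0.5000, 2.0000, 1.5000)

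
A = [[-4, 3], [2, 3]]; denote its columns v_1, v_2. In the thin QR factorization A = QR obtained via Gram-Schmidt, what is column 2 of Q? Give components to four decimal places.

e_2 = (0.4472, 0.8944)

e_1 = v_1/‖v_1‖ = (-4, 2)/4.4721 = (-0.8944, 0.4472).
r_{12} = e_1·v_2 = -1.3416.
u_2 = v_2 + 1.3416·e_1 = (1.8000, 3.6000).
‖u_2‖ = 4.0249, so e_2 = (0.4472, 0.8944).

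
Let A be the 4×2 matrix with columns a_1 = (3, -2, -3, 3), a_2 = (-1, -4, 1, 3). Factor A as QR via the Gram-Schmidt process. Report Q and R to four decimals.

a_1 = (3, -2, -3, 3); ‖a_1‖ = 5.5678, so e_1 = (0.5388, -0.3592, -0.5388, 0.5388).
e_1·a_2 = 0.5388·(-1) + (-0.3592)·(-4) + (-0.5388)·1 + 0.5388·3 = 1.9757.
u_2 = a_2 − 1.9757·e_1 = (-2.0645, -3.2903, 2.0645, 1.9355).
‖u_2‖ = 4.8059, so e_2 = (-0.4296, -0.6846, 0.4296, 0.4027).

Q = [[0.5388, -0.4296], [-0.3592, -0.6846], [-0.5388, 0.4296], [0.5388, 0.4027]], R = [[5.5678, 1.9757], [0.0000, 4.8059]]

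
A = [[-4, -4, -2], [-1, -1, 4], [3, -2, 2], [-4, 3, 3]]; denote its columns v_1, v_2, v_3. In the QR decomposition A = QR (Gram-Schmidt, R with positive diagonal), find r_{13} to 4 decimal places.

r_{13} = -0.3086

q_1 = v_1/‖v_1‖ = (-4, -1, 3, -4)/6.4807 = (-0.6172, -0.1543, 0.4629, -0.6172).
r_{13} = q_1·v_3 = -0.3086.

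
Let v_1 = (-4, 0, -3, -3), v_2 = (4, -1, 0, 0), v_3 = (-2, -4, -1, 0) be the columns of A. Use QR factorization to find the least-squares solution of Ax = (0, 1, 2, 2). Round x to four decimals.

e_1 = v_1/‖v_1‖ = (-4, 0, -3, -3)/5.8310 = (-0.6860, 0.0000, -0.5145, -0.5145).
r_{12} = e_1·v_2 = -2.7440.
u_2 = v_2 + 2.7440·e_1 = (2.1176, -1.0000, -1.4118, -1.4118).
‖u_2‖ = 3.0774, so e_2 = (0.6881, -0.3249, -0.4587, -0.4587).
r_{13} = e_1·v_3 = 1.8865; r_{23} = e_2·v_3 = 0.3823.
u_3 = v_3 − 1.8865·e_1 − 0.3823·e_2 = (-0.9689, -3.8758, 0.1460, 1.1460).
‖u_3‖ = 4.1587, so e_3 = (-0.2330, -0.9320, 0.0351, 0.2756).
Qᵀb = (-2.0580, -2.1599, -0.3107).
Back-substitute: x_3 = -0.3107/4.1587 = -0.0747.
x_2 = (-2.1599 − 0.3823·(-0.0747))/3.0774 = -0.6926.
x_1 = (-2.0580 + 2.7440·(-0.6926) − 1.8865·(-0.0747))/5.8310 = -0.6547.

x = (-0.6547, -0.6926, -0.0747)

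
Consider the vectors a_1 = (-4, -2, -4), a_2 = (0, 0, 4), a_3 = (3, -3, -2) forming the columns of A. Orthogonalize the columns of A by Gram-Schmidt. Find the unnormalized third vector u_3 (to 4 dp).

u_3 = (1.8000, -3.6000, 0.0000)

e_1 = a_1/‖a_1‖ = (-4, -2, -4)/6.0000 = (-0.6667, -0.3333, -0.6667).
r_{12} = e_1·a_2 = -2.6667.
u_2 = a_2 + 2.6667·e_1 = (-1.7778, -0.8889, 2.2222).
‖u_2‖ = 2.9814, so e_2 = (-0.5963, -0.2981, 0.7454).
r_{13} = e_1·a_3 = 0.3333; r_{23} = e_2·a_3 = -2.3851.
u_3 = a_3 − 0.3333·e_1 + 2.3851·e_2 = (1.8000, -3.6000, 0.0000).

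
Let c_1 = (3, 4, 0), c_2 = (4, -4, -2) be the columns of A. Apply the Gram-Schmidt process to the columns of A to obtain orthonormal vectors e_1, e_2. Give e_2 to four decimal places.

e_1 = c_1/‖c_1‖ = (3, 4, 0)/5.0000 = (0.6000, 0.8000, 0.0000).
r_{12} = e_1·c_2 = -0.8000.
u_2 = c_2 + 0.8000·e_1 = (4.4800, -3.3600, -2.0000).
‖u_2‖ = 5.9464, so e_2 = (0.7534, -0.5650, -0.3363).

e_2 = (0.7534, -0.5650, -0.3363)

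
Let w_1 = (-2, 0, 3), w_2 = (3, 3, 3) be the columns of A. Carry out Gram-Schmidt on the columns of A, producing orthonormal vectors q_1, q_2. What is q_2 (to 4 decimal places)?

q_1 = w_1/‖w_1‖ = (-2, 0, 3)/3.6056 = (-0.5547, 0.0000, 0.8321).
r_{12} = q_1·w_2 = 0.8321.
u_2 = w_2 − 0.8321·q_1 = (3.4615, 3.0000, 2.3077).
‖u_2‖ = 5.1291, so q_2 = (0.6749, 0.5849, 0.4499).

q_2 = (0.6749, 0.5849, 0.4499)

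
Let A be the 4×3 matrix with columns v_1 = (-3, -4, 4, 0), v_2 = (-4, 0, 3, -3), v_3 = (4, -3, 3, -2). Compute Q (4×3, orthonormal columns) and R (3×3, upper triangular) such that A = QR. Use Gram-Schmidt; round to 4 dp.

Q = [[-0.4685, -0.5024, 0.7110], [-0.6247, 0.5242, -0.1587], [0.6247, 0.1474, 0.3745], [0.0000, -0.6716, -0.5735]], R = [[6.4031, 3.7482, 1.8741], [0.0000, 4.4667, -1.7965], [0.0000, 0.0000, 5.5911]]

v_1 = (-3, -4, 4, 0); ‖v_1‖ = 6.4031, so q_1 = (-0.4685, -0.6247, 0.6247, 0.0000).
q_1·v_2 = (-0.4685)·(-4) + (-0.6247)·0 + 0.6247·3 + 0.0000·(-3) = 3.7482.
u_2 = v_2 − 3.7482·q_1 = (-2.2439, 2.3415, 0.6585, -3.0000).
‖u_2‖ = 4.4667, so q_2 = (-0.5024, 0.5242, 0.1474, -0.6716).
q_1·v_3 = (-0.4685)·4 + (-0.6247)·(-3) + 0.6247·3 + 0.0000·(-2) = 1.8741; q_2·v_3 = (-0.5024)·4 + 0.5242·(-3) + 0.1474·3 + (-0.6716)·(-2) = -1.7965.
u_3 = v_3 − 1.8741·q_1 + 1.7965·q_2 = (3.9756, -0.8875, 2.0941, -3.2066).
‖u_3‖ = 5.5911, so q_3 = (0.7110, -0.1587, 0.3745, -0.5735).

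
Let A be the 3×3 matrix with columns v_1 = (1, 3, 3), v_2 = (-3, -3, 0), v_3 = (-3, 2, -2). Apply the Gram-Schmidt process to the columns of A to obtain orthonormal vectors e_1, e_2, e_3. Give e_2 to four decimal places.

v_1 = (1, 3, 3); ‖v_1‖ = 4.3589, so e_1 = (0.2294, 0.6882, 0.6882).
e_1·v_2 = 0.2294·(-3) + 0.6882·(-3) + 0.6882·0 = -2.7530.
u_2 = v_2 + 2.7530·e_1 = (-2.3684, -1.1053, 1.8947).
‖u_2‖ = 3.2282, so e_2 = (-0.7337, -0.3424, 0.5869).

e_2 = (-0.7337, -0.3424, 0.5869)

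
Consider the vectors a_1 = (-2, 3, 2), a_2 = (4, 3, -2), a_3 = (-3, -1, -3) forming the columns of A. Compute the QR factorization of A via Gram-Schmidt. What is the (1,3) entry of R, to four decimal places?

a_1 = (-2, 3, 2); ‖a_1‖ = 4.1231, so q_1 = (-0.4851, 0.7276, 0.4851).
r_{13} = q_1·a_3 = -0.7276.

r_{13} = -0.7276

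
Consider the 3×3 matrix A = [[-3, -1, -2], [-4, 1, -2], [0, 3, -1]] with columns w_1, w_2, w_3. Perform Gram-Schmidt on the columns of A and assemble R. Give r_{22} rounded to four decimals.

w_1 = (-3, -4, 0); ‖w_1‖ = 5.0000, so q_1 = (-0.6000, -0.8000, 0.0000).
q_1·w_2 = (-0.6000)·(-1) + (-0.8000)·1 + 0.0000·3 = -0.2000.
u_2 = w_2 + 0.2000·q_1 = (-1.1200, 0.8400, 3.0000).
r_{22} = ‖u_2‖ = 3.3106.

r_{22} = 3.3106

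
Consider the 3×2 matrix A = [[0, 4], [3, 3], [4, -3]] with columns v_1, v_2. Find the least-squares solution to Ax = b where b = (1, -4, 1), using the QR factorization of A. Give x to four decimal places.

x = (-0.3627, -0.3555)

v_1 = (0, 3, 4); ‖v_1‖ = 5.0000, so q_1 = (0.0000, 0.6000, 0.8000).
q_1·v_2 = 0.0000·4 + 0.6000·3 + 0.8000·(-3) = -0.6000.
u_2 = v_2 + 0.6000·q_1 = (4.0000, 3.3600, -2.5200).
‖u_2‖ = 5.8000, so q_2 = (0.6897, 0.5793, -0.4345).
Qᵀb = (-1.6000, -2.0621).
Back-substitute: x_2 = -2.0621/5.8000 = -0.3555.
x_1 = (-1.6000 + 0.6000·(-0.3555))/5.0000 = -0.3627.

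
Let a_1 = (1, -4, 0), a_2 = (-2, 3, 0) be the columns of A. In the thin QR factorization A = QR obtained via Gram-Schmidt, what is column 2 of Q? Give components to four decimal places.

q_2 = (-0.9701, -0.2425, 0.0000)

a_1 = (1, -4, 0); ‖a_1‖ = 4.1231, so q_1 = (0.2425, -0.9701, 0.0000).
q_1·a_2 = 0.2425·(-2) + (-0.9701)·3 + 0.0000·0 = -3.3955.
u_2 = a_2 + 3.3955·q_1 = (-1.1765, -0.2941, 0.0000).
‖u_2‖ = 1.2127, so q_2 = (-0.9701, -0.2425, 0.0000).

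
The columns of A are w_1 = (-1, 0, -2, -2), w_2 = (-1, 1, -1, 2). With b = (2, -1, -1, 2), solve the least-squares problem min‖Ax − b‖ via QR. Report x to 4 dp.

e_1 = w_1/‖w_1‖ = (-1, 0, -2, -2)/3.0000 = (-0.3333, 0.0000, -0.6667, -0.6667).
r_{12} = e_1·w_2 = -0.3333.
u_2 = w_2 + 0.3333·e_1 = (-1.1111, 1.0000, -1.2222, 1.7778).
‖u_2‖ = 2.6247, so e_2 = (-0.4233, 0.3810, -0.4657, 0.6773).
Qᵀb = (-1.3333, 0.5927).
Back-substitute: x_2 = 0.5927/2.6247 = 0.2258.
x_1 = (-1.3333 + 0.3333·0.2258)/3.0000 = -0.4194.

x = (-0.4194, 0.2258)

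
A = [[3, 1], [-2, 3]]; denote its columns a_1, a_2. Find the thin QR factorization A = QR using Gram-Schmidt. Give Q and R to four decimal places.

a_1 = (3, -2); ‖a_1‖ = 3.6056, so e_1 = (0.8321, -0.5547).
e_1·a_2 = 0.8321·1 + (-0.5547)·3 = -0.8321.
u_2 = a_2 + 0.8321·e_1 = (1.6923, 2.5385).
‖u_2‖ = 3.0509, so e_2 = (0.5547, 0.8321).

Q = [[0.8321, 0.5547], [-0.5547, 0.8321]], R = [[3.6056, -0.8321], [0.0000, 3.0509]]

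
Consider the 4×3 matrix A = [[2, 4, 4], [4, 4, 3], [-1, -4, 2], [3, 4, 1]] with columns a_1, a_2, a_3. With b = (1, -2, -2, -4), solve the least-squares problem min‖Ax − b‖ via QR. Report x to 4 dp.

a_1 = (2, 4, -1, 3); ‖a_1‖ = 5.4772, so e_1 = (0.3651, 0.7303, -0.1826, 0.5477).
e_1·a_2 = 0.3651·4 + 0.7303·4 + (-0.1826)·(-4) + 0.5477·4 = 7.3030.
u_2 = a_2 − 7.3030·e_1 = (1.3333, -1.3333, -2.6667, 0.0000).
‖u_2‖ = 3.2660, so e_2 = (0.4082, -0.4082, -0.8165, 0.0000).
e_1·a_3 = 0.3651·4 + 0.7303·3 + (-0.1826)·2 + 0.5477·1 = 3.8341; e_2·a_3 = 0.4082·4 + (-0.4082)·3 + (-0.8165)·2 + 0.0000·1 = -1.2247.
u_3 = a_3 − 3.8341·e_1 + 1.2247·e_2 = (3.1000, -0.3000, 1.7000, -1.1000).
‖u_3‖ = 3.7148, so e_3 = (0.8345, -0.0808, 0.4576, -0.2961).
Qᵀb = (-2.9212, 2.8577, 1.2652).
Back-substitute: x_3 = 1.2652/3.7148 = 0.3406.
x_2 = (2.8577 + 1.2247·0.3406)/3.2660 = 1.0027.
x_1 = (-2.9212 − 7.3030·1.0027 − 3.8341·0.3406)/5.4772 = -2.1087.

x = (-2.1087, 1.0027, 0.3406)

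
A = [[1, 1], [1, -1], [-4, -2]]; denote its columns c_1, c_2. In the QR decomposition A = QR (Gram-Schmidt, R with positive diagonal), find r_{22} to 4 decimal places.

c_1 = (1, 1, -4); ‖c_1‖ = 4.2426, so q_1 = (0.2357, 0.2357, -0.9428).
q_1·c_2 = 0.2357·1 + 0.2357·(-1) + (-0.9428)·(-2) = 1.8856.
u_2 = c_2 − 1.8856·q_1 = (0.5556, -1.4444, -0.2222).
r_{22} = ‖u_2‖ = 1.5635.

r_{22} = 1.5635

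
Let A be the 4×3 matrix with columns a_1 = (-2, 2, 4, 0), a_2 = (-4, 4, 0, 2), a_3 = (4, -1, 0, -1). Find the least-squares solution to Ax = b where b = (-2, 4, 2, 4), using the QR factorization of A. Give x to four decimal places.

a_1 = (-2, 2, 4, 0); ‖a_1‖ = 4.8990, so e_1 = (-0.4082, 0.4082, 0.8165, 0.0000).
e_1·a_2 = (-0.4082)·(-4) + 0.4082·4 + 0.8165·0 + 0.0000·2 = 3.2660.
u_2 = a_2 − 3.2660·e_1 = (-2.6667, 2.6667, -2.6667, 2.0000).
‖u_2‖ = 5.0332, so e_2 = (-0.5298, 0.5298, -0.5298, 0.3974).
e_1·a_3 = (-0.4082)·4 + 0.4082·(-1) + 0.8165·0 + 0.0000·(-1) = -2.0412; e_2·a_3 = (-0.5298)·4 + 0.5298·(-1) + (-0.5298)·0 + 0.3974·(-1) = -3.0464.
u_3 = a_3 + 2.0412·e_1 + 3.0464·e_2 = (1.5526, 1.4474, 0.0526, 0.2105).
‖u_3‖ = 2.1337, so e_3 = (0.7277, 0.6783, 0.0247, 0.0987).
Qᵀb = (4.0825, 3.7087, 1.7020).
Back-substitute: x_3 = 1.7020/2.1337 = 0.7977.
x_2 = (3.7087 + 3.0464·0.7977)/5.0332 = 1.2197.
x_1 = (4.0825 − 3.2660·1.2197 + 2.0412·0.7977)/4.8990 = 0.3526.

x = (0.3526, 1.2197, 0.7977)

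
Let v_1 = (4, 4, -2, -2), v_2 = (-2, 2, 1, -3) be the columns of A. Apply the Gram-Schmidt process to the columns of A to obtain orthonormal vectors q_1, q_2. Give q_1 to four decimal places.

q_1 = (0.6325, 0.6325, -0.3162, -0.3162)

v_1 = (4, 4, -2, -2); ‖v_1‖ = 6.3246, so q_1 = (0.6325, 0.6325, -0.3162, -0.3162).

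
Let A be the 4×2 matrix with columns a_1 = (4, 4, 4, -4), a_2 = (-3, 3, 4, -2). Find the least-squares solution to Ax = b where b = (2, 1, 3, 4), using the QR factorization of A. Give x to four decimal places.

a_1 = (4, 4, 4, -4); ‖a_1‖ = 8.0000, so q_1 = (0.5000, 0.5000, 0.5000, -0.5000).
q_1·a_2 = 0.5000·(-3) + 0.5000·3 + 0.5000·4 + (-0.5000)·(-2) = 3.0000.
u_2 = a_2 − 3.0000·q_1 = (-4.5000, 1.5000, 2.5000, -0.5000).
‖u_2‖ = 5.3852, so q_2 = (-0.8356, 0.2785, 0.4642, -0.0928).
Qᵀb = (1.0000, -0.3714).
Back-substitute: x_2 = -0.3714/5.3852 = -0.0690.
x_1 = (1.0000 − 3.0000·(-0.0690))/8.0000 = 0.1509.

x = (0.1509, -0.0690)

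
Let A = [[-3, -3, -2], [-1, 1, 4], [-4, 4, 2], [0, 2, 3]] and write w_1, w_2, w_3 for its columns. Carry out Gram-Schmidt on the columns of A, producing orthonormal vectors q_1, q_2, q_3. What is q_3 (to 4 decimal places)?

q_3 = (0.1249, 0.8649, -0.3099, 0.3746)

w_1 = (-3, -1, -4, 0); ‖w_1‖ = 5.0990, so q_1 = (-0.5883, -0.1961, -0.7845, 0.0000).
q_1·w_2 = (-0.5883)·(-3) + (-0.1961)·1 + (-0.7845)·4 + 0.0000·2 = -1.5689.
u_2 = w_2 + 1.5689·q_1 = (-3.9231, 0.6923, 2.7692, 2.0000).
‖u_2‖ = 5.2477, so q_2 = (-0.7476, 0.1319, 0.5277, 0.3811).
q_1·w_3 = (-0.5883)·(-2) + (-0.1961)·4 + (-0.7845)·2 + 0.0000·3 = -1.1767; q_2·w_3 = (-0.7476)·(-2) + 0.1319·4 + 0.5277·2 + 0.3811·3 = 4.2216.
u_3 = w_3 + 1.1767·q_1 − 4.2216·q_2 = (0.4637, 3.2123, -1.1508, 1.3911).
‖u_3‖ = 3.7139, so q_3 = (0.1249, 0.8649, -0.3099, 0.3746).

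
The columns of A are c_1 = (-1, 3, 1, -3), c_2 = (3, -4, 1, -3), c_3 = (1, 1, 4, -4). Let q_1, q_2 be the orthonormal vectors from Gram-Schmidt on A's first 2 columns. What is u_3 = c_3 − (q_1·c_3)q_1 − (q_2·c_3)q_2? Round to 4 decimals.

u_3 = (0.3111, 0.1778, 2.3778, 0.8667)

q_1 = c_1/‖c_1‖ = (-1, 3, 1, -3)/4.4721 = (-0.2236, 0.6708, 0.2236, -0.6708).
r_{12} = q_1·c_2 = -1.1180.
u_2 = c_2 + 1.1180·q_1 = (2.7500, -3.2500, 1.2500, -3.7500).
‖u_2‖ = 5.8095, so q_2 = (0.4734, -0.5594, 0.2152, -0.6455).
r_{13} = q_1·c_3 = 4.0249; r_{23} = q_2·c_3 = 3.3566.
u_3 = c_3 − 4.0249·q_1 − 3.3566·q_2 = (0.3111, 0.1778, 2.3778, 0.8667).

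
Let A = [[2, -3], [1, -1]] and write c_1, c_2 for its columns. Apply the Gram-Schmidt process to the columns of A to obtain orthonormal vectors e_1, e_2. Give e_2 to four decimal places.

e_1 = c_1/‖c_1‖ = (2, 1)/2.2361 = (0.8944, 0.4472).
r_{12} = e_1·c_2 = -3.1305.
u_2 = c_2 + 3.1305·e_1 = (-0.2000, 0.4000).
‖u_2‖ = 0.4472, so e_2 = (-0.4472, 0.8944).

e_2 = (-0.4472, 0.8944)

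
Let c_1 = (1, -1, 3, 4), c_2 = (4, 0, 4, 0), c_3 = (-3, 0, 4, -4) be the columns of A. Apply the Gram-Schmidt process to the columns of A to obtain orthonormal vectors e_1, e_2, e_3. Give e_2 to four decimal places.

e_1 = c_1/‖c_1‖ = (1, -1, 3, 4)/5.1962 = (0.1925, -0.1925, 0.5774, 0.7698).
r_{12} = e_1·c_2 = 3.0792.
u_2 = c_2 − 3.0792·e_1 = (3.4074, 0.5926, 2.2222, -2.3704).
‖u_2‖ = 4.7454, so e_2 = (0.7180, 0.1249, 0.4683, -0.4995).

e_2 = (0.7180, 0.1249, 0.4683, -0.4995)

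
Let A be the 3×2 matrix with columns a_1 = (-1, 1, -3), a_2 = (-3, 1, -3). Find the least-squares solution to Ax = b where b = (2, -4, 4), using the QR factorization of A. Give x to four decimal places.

x = (-1.4000, -0.2000)

a_1 = (-1, 1, -3); ‖a_1‖ = 3.3166, so e_1 = (-0.3015, 0.3015, -0.9045).
e_1·a_2 = (-0.3015)·(-3) + 0.3015·1 + (-0.9045)·(-3) = 3.9196.
u_2 = a_2 − 3.9196·e_1 = (-1.8182, -0.1818, 0.5455).
‖u_2‖ = 1.9069, so e_2 = (-0.9535, -0.0953, 0.2860).
Qᵀb = (-5.4272, -0.3814).
Back-substitute: x_2 = -0.3814/1.9069 = -0.2000.
x_1 = (-5.4272 − 3.9196·(-0.2000))/3.3166 = -1.4000.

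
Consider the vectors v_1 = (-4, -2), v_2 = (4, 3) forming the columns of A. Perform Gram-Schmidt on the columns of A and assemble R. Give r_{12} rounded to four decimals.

e_1 = v_1/‖v_1‖ = (-4, -2)/4.4721 = (-0.8944, -0.4472).
r_{12} = e_1·v_2 = -4.9193.

r_{12} = -4.9193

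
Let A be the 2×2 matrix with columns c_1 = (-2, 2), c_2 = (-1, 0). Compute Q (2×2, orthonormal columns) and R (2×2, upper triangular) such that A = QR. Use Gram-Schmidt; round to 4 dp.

c_1 = (-2, 2); ‖c_1‖ = 2.8284, so e_1 = (-0.7071, 0.7071).
e_1·c_2 = (-0.7071)·(-1) + 0.7071·0 = 0.7071.
u_2 = c_2 − 0.7071·e_1 = (-0.5000, -0.5000).
‖u_2‖ = 0.7071, so e_2 = (-0.7071, -0.7071).

Q = [[-0.7071, -0.7071], [0.7071, -0.7071]], R = [[2.8284, 0.7071], [0.0000, 0.7071]]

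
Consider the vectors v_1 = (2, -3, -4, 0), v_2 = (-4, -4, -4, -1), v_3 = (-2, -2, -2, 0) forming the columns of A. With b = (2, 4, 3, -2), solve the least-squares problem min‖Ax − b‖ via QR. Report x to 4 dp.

q_1 = v_1/‖v_1‖ = (2, -3, -4, 0)/5.3852 = (0.3714, -0.5571, -0.7428, 0.0000).
r_{12} = q_1·v_2 = 3.7139.
u_2 = v_2 − 3.7139·q_1 = (-5.3793, -1.9310, -1.2414, -1.0000).
‖u_2‖ = 5.9335, so q_2 = (-0.9066, -0.3254, -0.2092, -0.1685).
r_{13} = q_1·v_3 = 1.8570; r_{23} = q_2·v_3 = 2.8825.
u_3 = v_3 − 1.8570·q_1 − 2.8825·q_2 = (-0.0764, -0.0274, -0.0176, 0.4858).
‖u_3‖ = 0.4928, so q_3 = (-0.1550, -0.0556, -0.0358, 0.9857).
Qᵀb = (-3.7139, -3.4055, -2.6113).
Back-substitute: x_3 = -2.6113/0.4928 = -5.2984.
x_2 = (-3.4055 − 2.8825·(-5.2984))/5.9335 = 2.0000.
x_1 = (-3.7139 − 3.7139·2.0000 − 1.8570·(-5.2984))/5.3852 = -0.2419.

x = (-0.2419, 2.0000, -5.2984)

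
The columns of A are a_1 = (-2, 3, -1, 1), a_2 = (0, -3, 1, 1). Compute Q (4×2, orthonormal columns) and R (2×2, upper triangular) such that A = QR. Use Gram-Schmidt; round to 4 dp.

a_1 = (-2, 3, -1, 1); ‖a_1‖ = 3.8730, so q_1 = (-0.5164, 0.7746, -0.2582, 0.2582).
q_1·a_2 = (-0.5164)·0 + 0.7746·(-3) + (-0.2582)·1 + 0.2582·1 = -2.3238.
u_2 = a_2 + 2.3238·q_1 = (-1.2000, -1.2000, 0.4000, 1.6000).
‖u_2‖ = 2.3664, so q_2 = (-0.5071, -0.5071, 0.1690, 0.6761).

Q = [[-0.5164, -0.5071], [0.7746, -0.5071], [-0.2582, 0.1690], [0.2582, 0.6761]], R = [[3.8730, -2.3238], [0.0000, 2.3664]]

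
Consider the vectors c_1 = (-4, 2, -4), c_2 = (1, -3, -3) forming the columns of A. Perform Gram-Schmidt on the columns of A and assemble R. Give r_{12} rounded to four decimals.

r_{12} = 0.3333

e_1 = c_1/‖c_1‖ = (-4, 2, -4)/6.0000 = (-0.6667, 0.3333, -0.6667).
r_{12} = e_1·c_2 = 0.3333.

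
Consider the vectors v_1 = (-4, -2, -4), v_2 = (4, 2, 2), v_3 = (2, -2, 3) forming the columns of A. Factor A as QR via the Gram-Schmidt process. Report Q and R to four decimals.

Q = [[-0.6667, 0.5963, 0.4472], [-0.3333, 0.2981, -0.8944], [-0.6667, -0.7454, 0.0000]], R = [[6.0000, -4.6667, -2.6667], [0.0000, 1.4907, -1.6398], [0.0000, 0.0000, 2.6833]]

v_1 = (-4, -2, -4); ‖v_1‖ = 6.0000, so q_1 = (-0.6667, -0.3333, -0.6667).
q_1·v_2 = (-0.6667)·4 + (-0.3333)·2 + (-0.6667)·2 = -4.6667.
u_2 = v_2 + 4.6667·q_1 = (0.8889, 0.4444, -1.1111).
‖u_2‖ = 1.4907, so q_2 = (0.5963, 0.2981, -0.7454).
q_1·v_3 = (-0.6667)·2 + (-0.3333)·(-2) + (-0.6667)·3 = -2.6667; q_2·v_3 = 0.5963·2 + 0.2981·(-2) + (-0.7454)·3 = -1.6398.
u_3 = v_3 + 2.6667·q_1 + 1.6398·q_2 = (1.2000, -2.4000, 0.0000).
‖u_3‖ = 2.6833, so q_3 = (0.4472, -0.8944, 0.0000).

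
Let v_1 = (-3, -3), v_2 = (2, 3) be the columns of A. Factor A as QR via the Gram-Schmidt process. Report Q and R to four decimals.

Q = [[-0.7071, -0.7071], [-0.7071, 0.7071]], R = [[4.2426, -3.5355], [0.0000, 0.7071]]

v_1 = (-3, -3); ‖v_1‖ = 4.2426, so e_1 = (-0.7071, -0.7071).
e_1·v_2 = (-0.7071)·2 + (-0.7071)·3 = -3.5355.
u_2 = v_2 + 3.5355·e_1 = (-0.5000, 0.5000).
‖u_2‖ = 0.7071, so e_2 = (-0.7071, 0.7071).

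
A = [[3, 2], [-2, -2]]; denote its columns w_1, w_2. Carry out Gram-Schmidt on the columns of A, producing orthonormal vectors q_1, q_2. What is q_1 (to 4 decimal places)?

q_1 = (0.8321, -0.5547)

w_1 = (3, -2); ‖w_1‖ = 3.6056, so q_1 = (0.8321, -0.5547).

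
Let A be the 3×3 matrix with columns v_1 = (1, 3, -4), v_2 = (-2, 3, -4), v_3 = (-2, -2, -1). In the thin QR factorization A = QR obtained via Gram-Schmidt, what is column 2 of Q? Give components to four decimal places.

v_1 = (1, 3, -4); ‖v_1‖ = 5.0990, so e_1 = (0.1961, 0.5883, -0.7845).
e_1·v_2 = 0.1961·(-2) + 0.5883·3 + (-0.7845)·(-4) = 4.5107.
u_2 = v_2 − 4.5107·e_1 = (-2.8846, 0.3462, -0.4615).
‖u_2‖ = 2.9417, so e_2 = (-0.9806, 0.1177, -0.1569).

e_2 = (-0.9806, 0.1177, -0.1569)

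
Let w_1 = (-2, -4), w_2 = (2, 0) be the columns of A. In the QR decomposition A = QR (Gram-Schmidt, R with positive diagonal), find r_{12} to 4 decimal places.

r_{12} = -0.8944

w_1 = (-2, -4); ‖w_1‖ = 4.4721, so q_1 = (-0.4472, -0.8944).
r_{12} = q_1·w_2 = -0.8944.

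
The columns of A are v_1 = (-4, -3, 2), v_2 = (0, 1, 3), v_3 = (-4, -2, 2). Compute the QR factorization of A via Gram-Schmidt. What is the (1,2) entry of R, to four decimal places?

r_{12} = 0.5571

e_1 = v_1/‖v_1‖ = (-4, -3, 2)/5.3852 = (-0.7428, -0.5571, 0.3714).
r_{12} = e_1·v_2 = 0.5571.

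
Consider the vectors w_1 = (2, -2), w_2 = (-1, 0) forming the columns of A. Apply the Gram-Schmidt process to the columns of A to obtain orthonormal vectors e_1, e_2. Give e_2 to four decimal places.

e_1 = w_1/‖w_1‖ = (2, -2)/2.8284 = (0.7071, -0.7071).
r_{12} = e_1·w_2 = -0.7071.
u_2 = w_2 + 0.7071·e_1 = (-0.5000, -0.5000).
‖u_2‖ = 0.7071, so e_2 = (-0.7071, -0.7071).

e_2 = (-0.7071, -0.7071)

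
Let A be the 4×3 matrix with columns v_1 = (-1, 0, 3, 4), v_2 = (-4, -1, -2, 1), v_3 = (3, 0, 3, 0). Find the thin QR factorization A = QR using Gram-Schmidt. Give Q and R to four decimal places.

Q = [[-0.1961, -0.8393, -0.0839], [0.0000, -0.2140, -0.8392], [0.5883, -0.4773, 0.4196], [0.7845, 0.1481, -0.3357]], R = [[5.0990, 0.3922, 1.1767], [0.0000, 4.6740, -3.9498], [0.0000, 0.0000, 1.0070]]

v_1 = (-1, 0, 3, 4); ‖v_1‖ = 5.0990, so e_1 = (-0.1961, 0.0000, 0.5883, 0.7845).
e_1·v_2 = (-0.1961)·(-4) + 0.0000·(-1) + 0.5883·(-2) + 0.7845·1 = 0.3922.
u_2 = v_2 − 0.3922·e_1 = (-3.9231, -1.0000, -2.2308, 0.6923).
‖u_2‖ = 4.6740, so e_2 = (-0.8393, -0.2140, -0.4773, 0.1481).
e_1·v_3 = (-0.1961)·3 + 0.0000·0 + 0.5883·3 + 0.7845·0 = 1.1767; e_2·v_3 = (-0.8393)·3 + (-0.2140)·0 + (-0.4773)·3 + 0.1481·0 = -3.9498.
u_3 = v_3 − 1.1767·e_1 + 3.9498·e_2 = (-0.0845, -0.8451, 0.4225, -0.3380).
‖u_3‖ = 1.0070, so e_3 = (-0.0839, -0.8392, 0.4196, -0.3357).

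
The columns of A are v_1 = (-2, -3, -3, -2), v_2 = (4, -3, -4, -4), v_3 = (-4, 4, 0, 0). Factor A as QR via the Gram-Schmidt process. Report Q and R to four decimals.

v_1 = (-2, -3, -3, -2); ‖v_1‖ = 5.0990, so e_1 = (-0.3922, -0.5883, -0.5883, -0.3922).
e_1·v_2 = (-0.3922)·4 + (-0.5883)·(-3) + (-0.5883)·(-4) + (-0.3922)·(-4) = 4.1184.
u_2 = v_2 − 4.1184·e_1 = (5.6154, -0.5769, -1.5769, -2.3846).
‖u_2‖ = 6.3276, so e_2 = (0.8874, -0.0912, -0.2492, -0.3769).
e_1·v_3 = (-0.3922)·(-4) + (-0.5883)·4 + (-0.5883)·0 + (-0.3922)·0 = -0.7845; e_2·v_3 = 0.8874·(-4) + (-0.0912)·4 + (-0.2492)·0 + (-0.3769)·0 = -3.9145.
u_3 = v_3 + 0.7845·e_1 + 3.9145·e_2 = (-0.8338, 3.1816, -1.4371, -1.7829).
‖u_3‖ = 4.0077, so e_3 = (-0.2081, 0.7939, -0.3586, -0.4449).

Q = [[-0.3922, 0.8874, -0.2081], [-0.5883, -0.0912, 0.7939], [-0.5883, -0.2492, -0.3586], [-0.3922, -0.3769, -0.4449]], R = [[5.0990, 4.1184, -0.7845], [0.0000, 6.3276, -3.9145], [0.0000, 0.0000, 4.0077]]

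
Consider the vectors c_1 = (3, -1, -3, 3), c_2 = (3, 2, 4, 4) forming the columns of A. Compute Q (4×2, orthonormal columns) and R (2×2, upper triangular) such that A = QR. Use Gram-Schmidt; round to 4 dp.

Q = [[0.5669, 0.3421], [-0.1890, 0.3421], [-0.5669, 0.7223], [0.5669, 0.4942]], R = [[5.2915, 1.3229], [0.0000, 6.5765]]

e_1 = c_1/‖c_1‖ = (3, -1, -3, 3)/5.2915 = (0.5669, -0.1890, -0.5669, 0.5669).
r_{12} = e_1·c_2 = 1.3229.
u_2 = c_2 − 1.3229·e_1 = (2.2500, 2.2500, 4.7500, 3.2500).
‖u_2‖ = 6.5765, so e_2 = (0.3421, 0.3421, 0.7223, 0.4942).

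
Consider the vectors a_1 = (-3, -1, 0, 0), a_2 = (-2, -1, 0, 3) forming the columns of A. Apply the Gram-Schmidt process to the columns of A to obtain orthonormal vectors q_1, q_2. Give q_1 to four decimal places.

q_1 = (-0.9487, -0.3162, 0.0000, 0.0000)

a_1 = (-3, -1, 0, 0); ‖a_1‖ = 3.1623, so q_1 = (-0.9487, -0.3162, 0.0000, 0.0000).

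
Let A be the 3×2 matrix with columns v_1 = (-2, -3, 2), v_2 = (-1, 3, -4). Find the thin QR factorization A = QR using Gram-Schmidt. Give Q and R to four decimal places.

Q = [[-0.4851, -0.7738], [-0.7276, 0.0988], [0.4851, -0.6256]], R = [[4.1231, -3.6380], [0.0000, 3.5728]]

v_1 = (-2, -3, 2); ‖v_1‖ = 4.1231, so e_1 = (-0.4851, -0.7276, 0.4851).
e_1·v_2 = (-0.4851)·(-1) + (-0.7276)·3 + 0.4851·(-4) = -3.6380.
u_2 = v_2 + 3.6380·e_1 = (-2.7647, 0.3529, -2.2353).
‖u_2‖ = 3.5728, so e_2 = (-0.7738, 0.0988, -0.6256).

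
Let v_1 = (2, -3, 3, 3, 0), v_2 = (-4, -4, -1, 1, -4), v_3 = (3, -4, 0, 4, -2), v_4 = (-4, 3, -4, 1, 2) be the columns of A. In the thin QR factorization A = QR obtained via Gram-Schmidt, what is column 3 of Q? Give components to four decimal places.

q_3 = (0.5848, -0.0586, -0.7111, 0.2626, -0.2828)

q_1 = v_1/‖v_1‖ = (2, -3, 3, 3, 0)/5.5678 = (0.3592, -0.5388, 0.5388, 0.5388, 0.0000).
r_{12} = q_1·v_2 = 0.7184.
u_2 = v_2 − 0.7184·q_1 = (-4.2581, -3.6129, -1.3871, 0.6129, -4.0000).
‖u_2‖ = 7.0345, so q_2 = (-0.6053, -0.5136, -0.1972, 0.0871, -0.5686).
r_{13} = q_1·v_3 = 5.3882; r_{23} = q_2·v_3 = 1.7242.
u_3 = v_3 − 5.3882·q_1 − 1.7242·q_2 = (2.1082, -0.2112, -2.5632, 0.9465, -1.0196).
‖u_3‖ = 3.6048, so q_3 = (0.5848, -0.0586, -0.7111, 0.2626, -0.2828).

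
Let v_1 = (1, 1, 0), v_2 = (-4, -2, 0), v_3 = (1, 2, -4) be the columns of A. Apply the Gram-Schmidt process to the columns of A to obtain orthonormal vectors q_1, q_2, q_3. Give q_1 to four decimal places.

q_1 = (0.7071, 0.7071, 0.0000)

v_1 = (1, 1, 0); ‖v_1‖ = 1.4142, so q_1 = (0.7071, 0.7071, 0.0000).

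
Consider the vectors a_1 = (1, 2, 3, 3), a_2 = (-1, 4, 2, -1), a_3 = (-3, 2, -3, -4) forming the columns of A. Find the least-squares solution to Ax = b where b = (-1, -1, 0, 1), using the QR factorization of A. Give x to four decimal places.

a_1 = (1, 2, 3, 3); ‖a_1‖ = 4.7958, so e_1 = (0.2085, 0.4170, 0.6255, 0.6255).
e_1·a_2 = 0.2085·(-1) + 0.4170·4 + 0.6255·2 + 0.6255·(-1) = 2.0851.
u_2 = a_2 − 2.0851·e_1 = (-1.4348, 3.1304, 0.6957, -2.3043).
‖u_2‖ = 4.2014, so e_2 = (-0.3415, 0.7451, 0.1656, -0.5485).
e_1·a_3 = 0.2085·(-3) + 0.4170·2 + 0.6255·(-3) + 0.6255·(-4) = -4.1703; e_2·a_3 = (-0.3415)·(-3) + 0.7451·2 + 0.1656·(-3) + (-0.5485)·(-4) = 4.2118.
u_3 = a_3 + 4.1703·e_1 − 4.2118·e_2 = (-0.6921, 0.6010, -1.0887, 0.9187).
‖u_3‖ = 1.6939, so e_3 = (-0.4086, 0.3548, -0.6427, 0.5424).
Qᵀb = (0.0000, -0.9521, 0.5962).
Back-substitute: x_3 = 0.5962/1.6939 = 0.3519.
x_2 = (-0.9521 − 4.2118·0.3519)/4.2014 = -0.5794.
x_1 = (0.0000 − 2.0851·(-0.5794) + 4.1703·0.3519)/4.7958 = 0.5579.

x = (0.5579, -0.5794, 0.3519)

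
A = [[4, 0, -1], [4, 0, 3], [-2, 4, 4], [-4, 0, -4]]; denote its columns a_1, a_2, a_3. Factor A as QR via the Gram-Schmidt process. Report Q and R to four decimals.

a_1 = (4, 4, -2, -4); ‖a_1‖ = 7.2111, so q_1 = (0.5547, 0.5547, -0.2774, -0.5547).
q_1·a_2 = 0.5547·0 + 0.5547·0 + (-0.2774)·4 + (-0.5547)·0 = -1.1094.
u_2 = a_2 + 1.1094·q_1 = (0.6154, 0.6154, 3.6923, -0.6154).
‖u_2‖ = 3.8431, so q_2 = (0.1601, 0.1601, 0.9608, -0.1601).
q_1·a_3 = 0.5547·(-1) + 0.5547·3 + (-0.2774)·4 + (-0.5547)·(-4) = 2.2188; q_2·a_3 = 0.1601·(-1) + 0.1601·3 + 0.9608·4 + (-0.1601)·(-4) = 4.8038.
u_3 = a_3 − 2.2188·q_1 − 4.8038·q_2 = (-3.0000, 1.0000, 0.0000, -2.0000).
‖u_3‖ = 3.7417, so q_3 = (-0.8018, 0.2673, 0.0000, -0.5345).

Q = [[0.5547, 0.1601, -0.8018], [0.5547, 0.1601, 0.2673], [-0.2774, 0.9608, 0.0000], [-0.5547, -0.1601, -0.5345]], R = [[7.2111, -1.1094, 2.2188], [0.0000, 3.8431, 4.8038], [0.0000, 0.0000, 3.7417]]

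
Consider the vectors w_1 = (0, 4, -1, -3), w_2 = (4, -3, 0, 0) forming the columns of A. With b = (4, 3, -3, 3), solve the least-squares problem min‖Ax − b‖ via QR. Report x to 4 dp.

q_1 = w_1/‖w_1‖ = (0, 4, -1, -3)/5.0990 = (0.0000, 0.7845, -0.1961, -0.5883).
r_{12} = q_1·w_2 = -2.3534.
u_2 = w_2 + 2.3534·q_1 = (4.0000, -1.1538, -0.4615, -1.3846).
‖u_2‖ = 4.4115, so q_2 = (0.9067, -0.2616, -0.1046, -0.3139).
Qᵀb = (1.1767, 2.2145).
Back-substitute: x_2 = 2.2145/4.4115 = 0.5020.
x_1 = (1.1767 + 2.3534·0.5020)/5.0990 = 0.4625.

x = (0.4625, 0.5020)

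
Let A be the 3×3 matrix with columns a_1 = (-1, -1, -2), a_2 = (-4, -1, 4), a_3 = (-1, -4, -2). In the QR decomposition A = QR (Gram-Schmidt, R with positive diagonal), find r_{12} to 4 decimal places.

r_{12} = -1.2247

a_1 = (-1, -1, -2); ‖a_1‖ = 2.4495, so q_1 = (-0.4082, -0.4082, -0.8165).
r_{12} = q_1·a_2 = -1.2247.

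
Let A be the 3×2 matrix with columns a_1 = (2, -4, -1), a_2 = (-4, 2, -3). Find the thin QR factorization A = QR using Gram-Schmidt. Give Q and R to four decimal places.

Q = [[0.4364, -0.6034], [-0.8729, -0.1040], [-0.2182, -0.7906]], R = [[4.5826, -2.8368], [0.0000, 4.5774]]

a_1 = (2, -4, -1); ‖a_1‖ = 4.5826, so e_1 = (0.4364, -0.8729, -0.2182).
e_1·a_2 = 0.4364·(-4) + (-0.8729)·2 + (-0.2182)·(-3) = -2.8368.
u_2 = a_2 + 2.8368·e_1 = (-2.7619, -0.4762, -3.6190).
‖u_2‖ = 4.5774, so e_2 = (-0.6034, -0.1040, -0.7906).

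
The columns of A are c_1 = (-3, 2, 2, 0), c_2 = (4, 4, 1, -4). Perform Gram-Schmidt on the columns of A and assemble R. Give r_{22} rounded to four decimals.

r_{22} = 6.9832

c_1 = (-3, 2, 2, 0); ‖c_1‖ = 4.1231, so e_1 = (-0.7276, 0.4851, 0.4851, 0.0000).
e_1·c_2 = (-0.7276)·4 + 0.4851·4 + 0.4851·1 + 0.0000·(-4) = -0.4851.
u_2 = c_2 + 0.4851·e_1 = (3.6471, 4.2353, 1.2353, -4.0000).
r_{22} = ‖u_2‖ = 6.9832.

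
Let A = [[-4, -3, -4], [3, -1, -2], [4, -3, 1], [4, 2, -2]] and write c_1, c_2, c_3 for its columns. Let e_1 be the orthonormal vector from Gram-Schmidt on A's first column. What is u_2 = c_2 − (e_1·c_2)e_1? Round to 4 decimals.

c_1 = (-4, 3, 4, 4); ‖c_1‖ = 7.5498, so e_1 = (-0.5298, 0.3974, 0.5298, 0.5298).
e_1·c_2 = (-0.5298)·(-3) + 0.3974·(-1) + 0.5298·(-3) + 0.5298·2 = 0.6623.
u_2 = c_2 − 0.6623·e_1 = (-2.6491, -1.2632, -3.3509, 1.6491).

u_2 = (-2.6491, -1.2632, -3.3509, 1.6491)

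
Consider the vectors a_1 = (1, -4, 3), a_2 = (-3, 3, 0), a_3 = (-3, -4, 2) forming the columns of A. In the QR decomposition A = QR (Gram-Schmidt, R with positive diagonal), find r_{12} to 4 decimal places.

r_{12} = -2.9417

a_1 = (1, -4, 3); ‖a_1‖ = 5.0990, so e_1 = (0.1961, -0.7845, 0.5883).
r_{12} = e_1·a_2 = -2.9417.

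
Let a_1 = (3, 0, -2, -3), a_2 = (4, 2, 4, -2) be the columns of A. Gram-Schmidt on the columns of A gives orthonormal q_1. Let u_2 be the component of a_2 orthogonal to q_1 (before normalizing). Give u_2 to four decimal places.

a_1 = (3, 0, -2, -3); ‖a_1‖ = 4.6904, so q_1 = (0.6396, 0.0000, -0.4264, -0.6396).
q_1·a_2 = 0.6396·4 + 0.0000·2 + (-0.4264)·4 + (-0.6396)·(-2) = 2.1320.
u_2 = a_2 − 2.1320·q_1 = (2.6364, 2.0000, 4.9091, -0.6364).

u_2 = (2.6364, 2.0000, 4.9091, -0.6364)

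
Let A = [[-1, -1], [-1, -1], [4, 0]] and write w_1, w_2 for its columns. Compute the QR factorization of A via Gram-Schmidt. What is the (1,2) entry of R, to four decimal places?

r_{12} = 0.4714

w_1 = (-1, -1, 4); ‖w_1‖ = 4.2426, so e_1 = (-0.2357, -0.2357, 0.9428).
r_{12} = e_1·w_2 = 0.4714.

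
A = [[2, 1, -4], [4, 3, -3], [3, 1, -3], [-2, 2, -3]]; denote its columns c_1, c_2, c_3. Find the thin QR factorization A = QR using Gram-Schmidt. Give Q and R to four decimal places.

q_1 = c_1/‖c_1‖ = (2, 4, 3, -2)/5.7446 = (0.3482, 0.6963, 0.5222, -0.3482).
r_{12} = q_1·c_2 = 2.2630.
u_2 = c_2 − 2.2630·q_1 = (0.2121, 1.4242, -0.1818, 2.7879).
‖u_2‖ = 3.1431, so q_2 = (0.0675, 0.4531, -0.0578, 0.8870).
r_{13} = q_1·c_3 = -4.0038; r_{23} = q_2·c_3 = -4.1168.
u_3 = c_3 + 4.0038·q_1 + 4.1168·q_2 = (-2.3282, 1.6534, -1.1472, -0.7423).
‖u_3‖ = 3.1657, so q_3 = (-0.7355, 0.5223, -0.3624, -0.2345).

Q = [[0.3482, 0.0675, -0.7355], [0.6963, 0.4531, 0.5223], [0.5222, -0.0578, -0.3624], [-0.3482, 0.8870, -0.2345]], R = [[5.7446, 2.2630, -4.0038], [0.0000, 3.1431, -4.1168], [0.0000, 0.0000, 3.1657]]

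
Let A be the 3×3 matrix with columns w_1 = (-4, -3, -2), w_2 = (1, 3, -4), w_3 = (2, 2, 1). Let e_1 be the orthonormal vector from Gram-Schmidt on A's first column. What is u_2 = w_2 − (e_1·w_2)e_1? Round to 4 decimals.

u_2 = (0.3103, 2.4828, -4.3448)

e_1 = w_1/‖w_1‖ = (-4, -3, -2)/5.3852 = (-0.7428, -0.5571, -0.3714).
r_{12} = e_1·w_2 = -0.9285.
u_2 = w_2 + 0.9285·e_1 = (0.3103, 2.4828, -4.3448).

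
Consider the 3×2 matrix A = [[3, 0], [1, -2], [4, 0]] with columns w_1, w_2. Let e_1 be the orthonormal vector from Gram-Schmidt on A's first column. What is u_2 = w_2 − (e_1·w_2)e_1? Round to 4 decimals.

u_2 = (0.2308, -1.9231, 0.3077)

e_1 = w_1/‖w_1‖ = (3, 1, 4)/5.0990 = (0.5883, 0.1961, 0.7845).
r_{12} = e_1·w_2 = -0.3922.
u_2 = w_2 + 0.3922·e_1 = (0.2308, -1.9231, 0.3077).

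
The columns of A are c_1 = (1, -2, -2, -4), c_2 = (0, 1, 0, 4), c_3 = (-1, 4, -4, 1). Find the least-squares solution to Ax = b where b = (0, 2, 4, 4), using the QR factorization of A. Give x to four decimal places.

x = (-1.3549, -0.2548, -0.2569)

c_1 = (1, -2, -2, -4); ‖c_1‖ = 5.0000, so q_1 = (0.2000, -0.4000, -0.4000, -0.8000).
q_1·c_2 = 0.2000·0 + (-0.4000)·1 + (-0.4000)·0 + (-0.8000)·4 = -3.6000.
u_2 = c_2 + 3.6000·q_1 = (0.7200, -0.4400, -1.4400, 1.1200).
‖u_2‖ = 2.0100, so q_2 = (0.3582, -0.2189, -0.7164, 0.5572).
q_1·c_3 = 0.2000·(-1) + (-0.4000)·4 + (-0.4000)·(-4) + (-0.8000)·1 = -1.0000; q_2·c_3 = 0.3582·(-1) + (-0.2189)·4 + (-0.7164)·(-4) + 0.5572·1 = 2.1891.
u_3 = c_3 + 1.0000·q_1 − 2.1891·q_2 = (-1.5842, 4.0792, -2.8317, -1.0198).
‖u_3‖ = 5.3111, so q_3 = (-0.2983, 0.7681, -0.5332, -0.1920).
Qᵀb = (-5.6000, -1.0746, -1.3646).
Back-substitute: x_3 = -1.3646/5.3111 = -0.2569.
x_2 = (-1.0746 − 2.1891·(-0.2569))/2.0100 = -0.2548.
x_1 = (-5.6000 + 3.6000·(-0.2548) + 1.0000·(-0.2569))/5.0000 = -1.3549.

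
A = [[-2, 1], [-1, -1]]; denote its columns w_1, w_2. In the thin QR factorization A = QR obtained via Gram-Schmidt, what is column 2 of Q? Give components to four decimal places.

w_1 = (-2, -1); ‖w_1‖ = 2.2361, so q_1 = (-0.8944, -0.4472).
q_1·w_2 = (-0.8944)·1 + (-0.4472)·(-1) = -0.4472.
u_2 = w_2 + 0.4472·q_1 = (0.6000, -1.2000).
‖u_2‖ = 1.3416, so q_2 = (0.4472, -0.8944).

q_2 = (0.4472, -0.8944)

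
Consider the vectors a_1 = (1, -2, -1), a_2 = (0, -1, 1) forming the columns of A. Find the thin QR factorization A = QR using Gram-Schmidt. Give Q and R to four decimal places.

Q = [[0.4082, -0.1231], [-0.8165, -0.4924], [-0.4082, 0.8616]], R = [[2.4495, 0.4082], [0.0000, 1.3540]]

e_1 = a_1/‖a_1‖ = (1, -2, -1)/2.4495 = (0.4082, -0.8165, -0.4082).
r_{12} = e_1·a_2 = 0.4082.
u_2 = a_2 − 0.4082·e_1 = (-0.1667, -0.6667, 1.1667).
‖u_2‖ = 1.3540, so e_2 = (-0.1231, -0.4924, 0.8616).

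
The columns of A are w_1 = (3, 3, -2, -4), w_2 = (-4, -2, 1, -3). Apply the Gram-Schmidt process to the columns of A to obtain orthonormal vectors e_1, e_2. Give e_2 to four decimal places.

e_1 = w_1/‖w_1‖ = (3, 3, -2, -4)/6.1644 = (0.4867, 0.4867, -0.3244, -0.6489).
r_{12} = e_1·w_2 = -1.2978.
u_2 = w_2 + 1.2978·e_1 = (-3.3684, -1.3684, 0.5789, -3.8421).
‖u_2‖ = 5.3213, so e_2 = (-0.6330, -0.2572, 0.1088, -0.7220).

e_2 = (-0.6330, -0.2572, 0.1088, -0.7220)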